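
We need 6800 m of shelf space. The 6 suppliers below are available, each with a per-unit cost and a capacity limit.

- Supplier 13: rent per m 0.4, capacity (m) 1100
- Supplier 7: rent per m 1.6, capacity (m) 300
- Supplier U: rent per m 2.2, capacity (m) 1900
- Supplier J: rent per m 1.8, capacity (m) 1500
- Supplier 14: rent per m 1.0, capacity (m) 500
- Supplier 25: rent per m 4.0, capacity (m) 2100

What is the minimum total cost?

14300

Cheapest first:
Supplier 13 at 0.4: take all 1100 m → 5700 still needed.
Supplier 14 at 1.0: take all 500 m → 5200 still needed.
Take 300 from Supplier 7 at 1.6 → need 4900 more.
Take 1500 from Supplier J at 1.8 → need 3400 more.
Supplier U at 2.2: take all 1900 m → 1500 still needed.
Take 1500 from Supplier 25 at 4.0 to finish.
Cost = 1100×0.4 + 500×1.0 + 300×1.6 + 1500×1.8 + 1900×2.2 + 1500×4.0 = 14300.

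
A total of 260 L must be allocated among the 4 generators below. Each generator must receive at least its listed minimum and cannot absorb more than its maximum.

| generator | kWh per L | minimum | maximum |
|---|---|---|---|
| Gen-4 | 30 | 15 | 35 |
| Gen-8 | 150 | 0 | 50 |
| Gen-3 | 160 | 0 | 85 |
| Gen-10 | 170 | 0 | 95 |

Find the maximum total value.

Meeting every minimum uses 15+0+0+0 = 15 L, leaving 245.
Rank by kWh per L: Gen-10 170 > Gen-3 160 > Gen-8 150 > Gen-4 30.
Gen-10: +95 to 95 (cap) ; 150 left.
Gen-3 takes 85 more to reach its cap of 85 ; 65 left.
Gen-8: +50 to 50 (cap) ; 15 left.
Only 15 left; Gen-4 takes them to reach 30.
Total = 30×30 + 150×50 + 160×85 + 170×95 = 38150.

38150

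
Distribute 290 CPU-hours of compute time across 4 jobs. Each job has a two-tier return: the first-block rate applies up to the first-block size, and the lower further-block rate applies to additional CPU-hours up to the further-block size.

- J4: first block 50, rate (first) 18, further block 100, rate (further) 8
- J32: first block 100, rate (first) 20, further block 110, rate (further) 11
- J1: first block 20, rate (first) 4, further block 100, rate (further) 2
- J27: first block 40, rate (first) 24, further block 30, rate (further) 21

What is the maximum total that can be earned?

Rank every tier by rate: J27/tier1 24 > J27/tier2 21 > J32/tier1 20 > J4/tier1 18 > J32/tier2 11 > J4/tier2 8 > J1/tier1 4 > J1/tier2 2.
J27/tier1 (24): +40 → 250 left.
J27 tier2 at 21: fill all 30 → 220 left.
Fill J32 tier1 block (100 at 20) → 120 left.
J4 tier1 at 18: fill all 50 → 70 left.
70 remain; put them into J32 tier2 at 11.
Total = 24×40 + 21×30 + 20×100 + 18×50 + 11×70 = 5260.

5260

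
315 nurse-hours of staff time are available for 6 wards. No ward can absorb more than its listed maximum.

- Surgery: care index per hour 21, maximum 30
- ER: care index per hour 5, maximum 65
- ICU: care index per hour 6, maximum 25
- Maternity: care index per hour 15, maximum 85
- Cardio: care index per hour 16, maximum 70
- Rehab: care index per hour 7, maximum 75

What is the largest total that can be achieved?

Order the wards by care index per hour: Surgery 21 > Cardio 16 > Maternity 15 > Rehab 7 > ICU 6 > ER 5.
Surgery: +30 to 30 (cap) ; 285 left.
Give Cardio 70 to hit its cap of 70 ; 215 left.
Maternity takes 85 to reach its cap of 85 ; 130 left.
Rehab takes 75 to reach its cap of 75 ; 55 left.
ICU takes 25 to reach its cap of 25 ; 30 left.
ER has room for 65 but only 30 remain, so it gets 30.
Total = 21×30 + 5×30 + 6×25 + 15×85 + 16×70 + 7×75 = 3850.

3850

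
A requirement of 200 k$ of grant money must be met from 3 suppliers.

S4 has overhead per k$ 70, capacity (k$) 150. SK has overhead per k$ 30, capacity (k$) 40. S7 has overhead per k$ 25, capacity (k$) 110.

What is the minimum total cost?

7450

Cheapest first:
S7 at 25: take all 110 k$ → 90 still needed.
SK (30): use full 40 → 50 k$ to go.
S4 (70): take the remaining 50 → done.
Cost = 110×25 + 40×30 + 50×70 = 7450.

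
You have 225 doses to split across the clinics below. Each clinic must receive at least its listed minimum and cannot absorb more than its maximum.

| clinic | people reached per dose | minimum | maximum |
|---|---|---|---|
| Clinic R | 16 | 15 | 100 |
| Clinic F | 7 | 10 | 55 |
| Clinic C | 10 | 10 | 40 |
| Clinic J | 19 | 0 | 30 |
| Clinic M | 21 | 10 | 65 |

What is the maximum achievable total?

Meeting every minimum uses 15+10+10+0+10 = 45 doses, leaving 180.
Highest people reached per dose first: Clinic M 21 > Clinic J 19 > Clinic R 16 > Clinic C 10 > Clinic F 7.
Give Clinic M 55 more to hit its cap of 65 — 125 left.
Clinic J: +30 to 30 (cap) — 95 left.
Clinic R takes 85 more to reach its cap of 100 — 10 left.
Clinic C: +10 (room for 30) → 20. Pool exhausted.
Total = 16×100 + 7×10 + 10×20 + 19×30 + 21×65 = 3805.

3805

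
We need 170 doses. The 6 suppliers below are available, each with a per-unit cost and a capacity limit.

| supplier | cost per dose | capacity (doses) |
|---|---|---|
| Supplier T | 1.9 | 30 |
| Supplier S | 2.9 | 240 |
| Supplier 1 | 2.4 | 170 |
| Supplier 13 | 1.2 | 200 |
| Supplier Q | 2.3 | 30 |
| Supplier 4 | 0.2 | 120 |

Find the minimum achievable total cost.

Fill from the cheapest supplier first.
Take 120 from Supplier 4 at 0.2 → need 50 more.
Supplier 13 (1.2): take the remaining 50 → done.
Supplier T, Supplier Q, Supplier 1, Supplier S: unused.
Cost = 120×0.2 + 50×1.2 = 84.

84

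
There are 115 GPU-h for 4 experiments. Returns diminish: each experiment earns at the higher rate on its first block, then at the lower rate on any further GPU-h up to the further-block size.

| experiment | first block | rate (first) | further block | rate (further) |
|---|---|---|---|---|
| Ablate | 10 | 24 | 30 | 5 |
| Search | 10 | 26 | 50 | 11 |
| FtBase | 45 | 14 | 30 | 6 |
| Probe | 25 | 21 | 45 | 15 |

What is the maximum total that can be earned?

Rank every tier by rate: Search/tier1 26 > Ablate/tier1 24 > Probe/tier1 21 > Probe/tier2 15 > FtBase/tier1 14 > Search/tier2 11 > FtBase/tier2 6 > Ablate/tier2 5.
Fill Search tier1 block (10 at 26) — 105 left.
Ablate/tier1 (24): +10 — 95 left.
Fill Probe tier1 block (25 at 21) — 70 left.
Probe tier2 at 15: fill all 45 — 25 left.
25 remain; put them into FtBase tier1 at 14.
Total = 26×10 + 24×10 + 21×25 + 15×45 + 14×25 = 2050.

2050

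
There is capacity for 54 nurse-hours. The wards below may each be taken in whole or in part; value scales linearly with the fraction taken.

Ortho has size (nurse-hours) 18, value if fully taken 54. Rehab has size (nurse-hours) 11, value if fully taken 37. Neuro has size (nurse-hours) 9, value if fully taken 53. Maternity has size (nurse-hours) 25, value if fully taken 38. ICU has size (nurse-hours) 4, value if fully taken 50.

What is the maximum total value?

212.24

Rank by value-to-size ratio: ICU 50/4≈12.5, Neuro 53/9≈5.89, Rehab 37/11≈3.36, Ortho 54/18≈3, Maternity 38/25≈1.52.
Take all of ICU (4 nurse-hours, value 50) — 50 nurse-hours left.
Neuro: take in full, 9 nurse-hours for value 53 — 41 left.
All 11 nurse-hours of Rehab fit (value 37) — 30 remain.
Take all of Ortho (18 nurse-hours, value 54) — 12 nurse-hours left.
Fill the last 12 nurse-hours with part of Maternity: 12/25 of it earns 18.24.
Total value = 212.24.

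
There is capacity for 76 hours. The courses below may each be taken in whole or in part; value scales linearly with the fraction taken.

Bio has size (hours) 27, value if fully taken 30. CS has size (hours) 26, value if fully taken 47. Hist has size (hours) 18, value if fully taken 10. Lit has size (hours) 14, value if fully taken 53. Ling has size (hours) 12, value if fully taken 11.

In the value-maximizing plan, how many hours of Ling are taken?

9

Sort by value density: Lit 53/14≈3.79, CS 47/26≈1.81, Bio 30/27≈1.11, Ling 11/12≈0.917, Hist 10/18≈0.556.
Lit: take in full, 14 hours for value 53 — 62 left.
Take all of CS (26 hours, value 47) — 36 hours left.
Take all of Bio (27 hours, value 30) — 9 hours left.
9 hours left: a 9/12 share of Ling gives 11×9/12 = 8.25.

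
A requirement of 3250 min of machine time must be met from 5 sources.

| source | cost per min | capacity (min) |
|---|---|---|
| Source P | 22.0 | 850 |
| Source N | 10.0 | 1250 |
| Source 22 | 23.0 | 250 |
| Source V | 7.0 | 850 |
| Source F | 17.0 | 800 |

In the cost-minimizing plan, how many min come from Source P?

Fill from the cheapest source first.
Take 850 from Source V at 7.0 — need 2400 more.
Source N at 10.0: take all 1250 min — 1150 still needed.
Source F (17.0): use full 800 — 350 min to go.
Take 350 from Source P at 22.0 to finish.
Source 22: unused.

350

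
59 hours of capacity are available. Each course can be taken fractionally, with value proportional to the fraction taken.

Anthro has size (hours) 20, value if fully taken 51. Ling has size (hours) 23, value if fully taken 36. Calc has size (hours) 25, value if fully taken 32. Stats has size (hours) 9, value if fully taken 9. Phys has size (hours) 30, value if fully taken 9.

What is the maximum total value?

107.48

Sort by value density: Anthro 51/20≈2.55, Ling 36/23≈1.57, Calc 32/25≈1.28, Stats 9/9≈1, Phys 9/30≈0.3.
Anthro: take in full, 20 hours for value 51 ; 39 left.
All 23 hours of Ling fit (value 36) ; 16 remain.
16 hours left: a 16/25 share of Calc gives 32×16/25 = 20.48.
Total value = 107.48.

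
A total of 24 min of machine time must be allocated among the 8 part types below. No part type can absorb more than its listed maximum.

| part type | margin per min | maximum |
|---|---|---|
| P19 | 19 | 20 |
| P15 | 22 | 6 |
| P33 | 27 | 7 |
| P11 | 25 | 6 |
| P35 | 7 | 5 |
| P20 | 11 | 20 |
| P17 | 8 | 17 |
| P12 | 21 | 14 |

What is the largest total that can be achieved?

Highest margin per min first: P33 27 > P11 25 > P15 22 > P12 21 > P19 19 > P20 11 > P17 8 > P35 7.
P33: +7 to 7 (cap) — 17 left.
P11: +6 to 6 (cap) — 11 left.
Give P15 6 to hit its cap of 6 — 5 left.
P12 has room for 14 but only 5 remain, so it gets 5.
Total = 22×6 + 27×7 + 25×6 + 21×5 = 576.

576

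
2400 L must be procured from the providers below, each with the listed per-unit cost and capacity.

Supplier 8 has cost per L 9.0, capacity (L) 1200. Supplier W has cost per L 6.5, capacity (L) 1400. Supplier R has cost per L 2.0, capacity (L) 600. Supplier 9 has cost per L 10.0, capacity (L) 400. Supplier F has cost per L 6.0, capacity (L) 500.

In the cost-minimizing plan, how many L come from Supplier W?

Fill from the cheapest provider first.
Supplier R at 2.0: take all 600 L → 1800 still needed.
Supplier F at 6.0: take all 500 L → 1300 still needed.
Supplier W at 6.5: take 1300 of its 1400 → requirement met.
Supplier 8, Supplier 9: unused.

1300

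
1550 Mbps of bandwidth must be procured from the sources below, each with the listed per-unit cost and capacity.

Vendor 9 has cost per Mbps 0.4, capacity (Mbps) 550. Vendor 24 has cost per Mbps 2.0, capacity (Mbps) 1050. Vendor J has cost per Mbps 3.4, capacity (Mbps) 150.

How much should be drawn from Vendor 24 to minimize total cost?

Fill from the cheapest source first.
Vendor 9 (0.4): use full 550 → 1000 Mbps to go.
Take 1000 from Vendor 24 at 2.0 to finish.
Vendor J: unused.

1000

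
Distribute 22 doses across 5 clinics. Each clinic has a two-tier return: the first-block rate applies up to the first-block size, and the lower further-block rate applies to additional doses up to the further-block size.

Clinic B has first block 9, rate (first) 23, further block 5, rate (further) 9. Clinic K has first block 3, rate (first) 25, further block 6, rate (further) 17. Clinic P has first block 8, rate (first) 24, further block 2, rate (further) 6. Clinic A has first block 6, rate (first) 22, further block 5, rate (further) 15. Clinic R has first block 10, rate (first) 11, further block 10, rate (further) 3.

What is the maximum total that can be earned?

518

Treat each block as its own option and order by rate: Clinic K/T1 25 > Clinic P/T1 24 > Clinic B/T1 23 > Clinic A/T1 22 > Clinic K/T2 17 > Clinic A/T2 15 > Clinic R/T1 11 > Clinic B/T2 9 > Clinic P/T2 6 > Clinic R/T2 3.
Fill Clinic K T1 block (3 at 25) ; 19 left.
Clinic P/T1 (24): +8 ; 11 left.
Clinic B T1 at 23: fill all 9 ; 2 left.
Clinic A T1 at 22: only 2 left, fill 2.
Total = 25×3 + 24×8 + 23×9 + 22×2 = 518.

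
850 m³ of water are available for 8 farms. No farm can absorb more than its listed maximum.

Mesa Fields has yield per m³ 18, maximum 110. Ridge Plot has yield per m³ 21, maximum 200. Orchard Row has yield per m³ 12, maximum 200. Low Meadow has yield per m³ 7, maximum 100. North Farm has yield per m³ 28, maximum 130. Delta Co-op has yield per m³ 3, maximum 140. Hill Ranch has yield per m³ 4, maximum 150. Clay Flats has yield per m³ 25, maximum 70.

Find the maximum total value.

Rank by yield per m³: North Farm 28 > Clay Flats 25 > Ridge Plot 21 > Mesa Fields 18 > Orchard Row 12 > Low Meadow 7 > Hill Ranch 4 > Delta Co-op 3.
Give North Farm 130 to hit its cap of 130 ; 720 left.
Clay Flats: +70 to 70 (cap) ; 650 left.
Give Ridge Plot 200 to hit its cap of 200 ; 450 left.
Mesa Fields takes 110 to reach its cap of 110 ; 340 left.
Orchard Row takes 200 to reach its cap of 200 ; 140 left.
Low Meadow: +100 to 100 (cap) ; 40 left.
Only 40 left; Hill Ranch takes them to reach 40.
Total = 18×110 + 21×200 + 12×200 + 7×100 + 28×130 + 4×40 + 25×70 = 14830.

14830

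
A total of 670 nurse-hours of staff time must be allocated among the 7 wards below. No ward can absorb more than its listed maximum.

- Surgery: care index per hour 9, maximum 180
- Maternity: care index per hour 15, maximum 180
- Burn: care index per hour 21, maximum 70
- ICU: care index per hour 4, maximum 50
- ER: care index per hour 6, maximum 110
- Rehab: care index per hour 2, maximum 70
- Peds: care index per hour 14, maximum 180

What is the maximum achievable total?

Order the wards by care index per hour: Burn 21 > Maternity 15 > Peds 14 > Surgery 9 > ER 6 > ICU 4 > Rehab 2.
Burn: +70 to 70 (cap) — 600 left.
Give Maternity 180 to hit its cap of 180 — 420 left.
Give Peds 180 to hit its cap of 180 — 240 left.
Surgery takes 180 to reach its cap of 180 — 60 left.
Only 60 left; ER takes them to reach 60.
Total = 9×180 + 15×180 + 21×70 + 6×60 + 14×180 = 8670.

8670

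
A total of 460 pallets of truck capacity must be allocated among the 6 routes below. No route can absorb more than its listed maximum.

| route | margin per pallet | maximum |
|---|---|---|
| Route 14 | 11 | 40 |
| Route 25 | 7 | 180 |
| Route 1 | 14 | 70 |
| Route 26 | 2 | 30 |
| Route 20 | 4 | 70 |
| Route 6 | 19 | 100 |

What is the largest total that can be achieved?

4860

Order the routes by margin per pallet: Route 6 19 > Route 1 14 > Route 14 11 > Route 25 7 > Route 20 4 > Route 26 2.
Route 6: +100 to 100 (cap) — 360 left.
Route 1: +70 to 70 (cap) — 290 left.
Route 14 takes 40 to reach its cap of 40 — 250 left.
Route 25 takes 180 to reach its cap of 180 — 70 left.
Give Route 20 70 to hit its cap of 70 — 0 left.
Total = 11×40 + 7×180 + 14×70 + 4×70 + 19×100 = 4860.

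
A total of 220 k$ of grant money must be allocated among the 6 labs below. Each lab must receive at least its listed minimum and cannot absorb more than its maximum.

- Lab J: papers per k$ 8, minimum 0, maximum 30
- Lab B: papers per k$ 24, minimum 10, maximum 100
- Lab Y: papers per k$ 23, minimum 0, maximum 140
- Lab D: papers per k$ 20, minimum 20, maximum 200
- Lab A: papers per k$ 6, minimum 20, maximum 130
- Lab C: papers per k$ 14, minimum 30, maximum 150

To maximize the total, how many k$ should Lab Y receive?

Meeting every minimum uses 0+10+0+20+20+30 = 80 k$, leaving 140.
Order the labs by papers per k$: Lab B 24 > Lab Y 23 > Lab D 20 > Lab C 14 > Lab J 8 > Lab A 6.
Give Lab B 90 more to hit its cap of 100 — 50 left.
Lab Y has room for 140 more but only 50 remain, so it gets 50.

50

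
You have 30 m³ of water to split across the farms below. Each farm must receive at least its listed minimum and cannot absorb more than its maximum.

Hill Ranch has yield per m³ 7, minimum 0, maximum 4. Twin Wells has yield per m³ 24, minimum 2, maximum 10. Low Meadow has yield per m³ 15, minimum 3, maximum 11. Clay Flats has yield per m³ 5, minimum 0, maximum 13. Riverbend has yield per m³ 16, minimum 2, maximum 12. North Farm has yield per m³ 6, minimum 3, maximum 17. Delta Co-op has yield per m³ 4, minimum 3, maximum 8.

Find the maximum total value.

491

Meeting every minimum uses 0+2+3+0+2+3+3 = 13 m³, leaving 17.
Order the farms by yield per m³: Twin Wells 24 > Riverbend 16 > Low Meadow 15 > Hill Ranch 7 > North Farm 6 > Clay Flats 5 > Delta Co-op 4.
Twin Wells: +8 to 10 (cap) → 9 left.
Riverbend: +9 (room for 10) → 11. Pool exhausted.
Total = 24×10 + 15×3 + 16×11 + 6×3 + 4×3 = 491.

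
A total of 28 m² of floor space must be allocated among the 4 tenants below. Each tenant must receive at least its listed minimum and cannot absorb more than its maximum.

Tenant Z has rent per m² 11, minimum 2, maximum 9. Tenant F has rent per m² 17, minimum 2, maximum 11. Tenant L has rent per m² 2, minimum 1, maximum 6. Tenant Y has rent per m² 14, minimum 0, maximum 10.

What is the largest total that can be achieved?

Meeting every minimum uses 2+2+1+0 = 5 m², leaving 23.
Order the tenants by rent per m²: Tenant F 17 > Tenant Y 14 > Tenant Z 11 > Tenant L 2.
Tenant F takes 9 more to reach its cap of 11 ; 14 left.
Tenant Y: +10 to 10 (cap) ; 4 left.
Tenant Z: +4 (room for 7) → 6. Pool exhausted.
Total = 11×6 + 17×11 + 2×1 + 14×10 = 395.

395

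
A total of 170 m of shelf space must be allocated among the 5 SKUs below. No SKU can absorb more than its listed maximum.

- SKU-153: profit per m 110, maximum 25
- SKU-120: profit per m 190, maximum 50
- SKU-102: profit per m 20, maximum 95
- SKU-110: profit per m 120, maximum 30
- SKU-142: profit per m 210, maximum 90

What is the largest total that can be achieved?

Rank by profit per m: SKU-142 210 > SKU-120 190 > SKU-110 120 > SKU-153 110 > SKU-102 20.
SKU-142: +90 to 90 (cap) — 80 left.
SKU-120 takes 50 to reach its cap of 50 — 30 left.
Give SKU-110 30 to hit its cap of 30 — 0 left.
Total = 190×50 + 120×30 + 210×90 = 32000.

32000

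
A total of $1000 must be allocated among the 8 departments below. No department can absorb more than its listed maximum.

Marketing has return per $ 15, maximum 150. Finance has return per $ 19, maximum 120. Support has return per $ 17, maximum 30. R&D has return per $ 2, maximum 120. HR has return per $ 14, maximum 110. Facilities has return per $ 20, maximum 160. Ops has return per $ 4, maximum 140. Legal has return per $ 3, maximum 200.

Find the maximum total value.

Order the departments by return per $: Facilities 20 > Finance 19 > Support 17 > Marketing 15 > HR 14 > Ops 4 > Legal 3 > R&D 2.
Facilities: +160 to 160 (cap) ; 840 left.
Finance takes 120 to reach its cap of 120 ; 720 left.
Support takes 30 to reach its cap of 30 ; 690 left.
Marketing: +150 to 150 (cap) ; 540 left.
HR: +110 to 110 (cap) ; 430 left.
Ops: +140 to 140 (cap) ; 290 left.
Give Legal 200 to hit its cap of 200 ; 90 left.
R&D: +90 (room for 120) → 90. Pool exhausted.
Total = 15×150 + 19×120 + 17×30 + 2×90 + 14×110 + 20×160 + 4×140 + 3×200 = 11120.

11120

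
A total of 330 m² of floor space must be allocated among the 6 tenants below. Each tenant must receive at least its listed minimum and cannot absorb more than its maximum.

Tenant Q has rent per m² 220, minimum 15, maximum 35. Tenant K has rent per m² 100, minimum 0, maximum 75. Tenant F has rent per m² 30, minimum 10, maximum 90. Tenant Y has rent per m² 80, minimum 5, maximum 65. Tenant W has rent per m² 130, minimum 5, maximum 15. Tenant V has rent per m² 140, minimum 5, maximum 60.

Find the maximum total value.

33150

Meeting every minimum uses 15+0+10+5+5+5 = 40 m², leaving 290.
Rank by rent per m²: Tenant Q 220 > Tenant V 140 > Tenant W 130 > Tenant K 100 > Tenant Y 80 > Tenant F 30.
Tenant Q: +20 to 35 (cap) ; 270 left.
Tenant V: +55 to 60 (cap) ; 215 left.
Tenant W: +10 to 15 (cap) ; 205 left.
Tenant K takes 75 more to reach its cap of 75 ; 130 left.
Give Tenant Y 60 more to hit its cap of 65 ; 70 left.
Only 70 left; Tenant F takes them to reach 80.
Total = 220×35 + 100×75 + 30×80 + 80×65 + 130×15 + 140×60 = 33150.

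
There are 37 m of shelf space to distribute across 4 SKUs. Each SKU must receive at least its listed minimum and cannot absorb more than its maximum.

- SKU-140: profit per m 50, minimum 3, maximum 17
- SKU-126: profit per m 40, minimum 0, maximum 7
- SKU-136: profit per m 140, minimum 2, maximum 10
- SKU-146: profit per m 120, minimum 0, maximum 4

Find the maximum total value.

2970

Meeting every minimum uses 3+0+2+0 = 5 m, leaving 32.
Order the SKUs by profit per m: SKU-136 140 > SKU-146 120 > SKU-140 50 > SKU-126 40.
SKU-136 takes 8 more to reach its cap of 10 → 24 left.
Give SKU-146 4 more to hit its cap of 4 → 20 left.
SKU-140: +14 to 17 (cap) → 6 left.
SKU-126: +6 (room for 7) → 6. Pool exhausted.
Total = 50×17 + 40×6 + 140×10 + 120×4 = 2970.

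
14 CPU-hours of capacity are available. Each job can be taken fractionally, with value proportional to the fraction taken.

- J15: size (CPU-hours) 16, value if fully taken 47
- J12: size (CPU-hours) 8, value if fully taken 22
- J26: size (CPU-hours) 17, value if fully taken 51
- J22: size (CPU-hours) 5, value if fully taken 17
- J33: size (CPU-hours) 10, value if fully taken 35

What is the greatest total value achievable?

Best value per unit of size first: J33 35/10≈3.5, J22 17/5≈3.4, J26 51/17≈3, J15 47/16≈2.94, J12 22/8≈2.75.
Take all of J33 (10 CPU-hours, value 35) — 4 CPU-hours left.
Only 4 CPU-hours remain; take 4/5 of J22 for value 17×4/5 = 13.6.
Total value = 48.6.

48.6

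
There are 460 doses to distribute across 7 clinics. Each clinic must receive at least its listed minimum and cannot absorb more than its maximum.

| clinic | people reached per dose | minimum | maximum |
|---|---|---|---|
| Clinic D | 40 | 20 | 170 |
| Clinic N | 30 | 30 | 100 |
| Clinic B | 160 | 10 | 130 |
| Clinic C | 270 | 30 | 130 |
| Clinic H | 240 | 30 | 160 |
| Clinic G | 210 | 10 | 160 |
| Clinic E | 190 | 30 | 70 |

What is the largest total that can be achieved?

Meeting every minimum uses 20+30+10+30+30+10+30 = 160 doses, leaving 300.
Highest people reached per dose first: Clinic C 270 > Clinic H 240 > Clinic G 210 > Clinic E 190 > Clinic B 160 > Clinic D 40 > Clinic N 30.
Clinic C takes 100 more to reach its cap of 130 ; 200 left.
Give Clinic H 130 more to hit its cap of 160 ; 70 left.
Only 70 left; Clinic G takes them to reach 80.
Total = 40×20 + 30×30 + 160×10 + 270×130 + 240×160 + 210×80 + 190×30 = 99300.

99300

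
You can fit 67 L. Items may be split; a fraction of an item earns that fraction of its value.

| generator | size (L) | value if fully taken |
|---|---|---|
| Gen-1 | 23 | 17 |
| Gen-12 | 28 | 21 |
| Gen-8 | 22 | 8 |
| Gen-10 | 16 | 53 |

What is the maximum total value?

Best value per unit of size first: Gen-10 53/16≈3.31, Gen-12 21/28≈0.75, Gen-1 17/23≈0.739, Gen-8 8/22≈0.364.
Gen-10: take in full, 16 L for value 53 ; 51 left.
Take all of Gen-12 (28 L, value 21) ; 23 L left.
Take all of Gen-1 (23 L, value 17) ; 0 L left.
Total value = 91.

91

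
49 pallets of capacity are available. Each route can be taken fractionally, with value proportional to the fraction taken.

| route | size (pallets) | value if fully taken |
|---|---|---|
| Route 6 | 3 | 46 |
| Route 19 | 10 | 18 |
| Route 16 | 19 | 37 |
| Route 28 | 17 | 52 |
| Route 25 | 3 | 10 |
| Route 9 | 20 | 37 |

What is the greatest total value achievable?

157.95

Sort by value density: Route 6 46/3≈15.3, Route 25 10/3≈3.33, Route 28 52/17≈3.06, Route 16 37/19≈1.95, Route 9 37/20≈1.85, Route 19 18/10≈1.8.
Take all of Route 6 (3 pallets, value 46) → 46 pallets left.
Take all of Route 25 (3 pallets, value 10) → 43 pallets left.
Take all of Route 28 (17 pallets, value 52) → 26 pallets left.
Route 16: take in full, 19 pallets for value 37 → 7 left.
Fill the last 7 pallets with part of Route 9: 7/20 of it earns 12.95.
Total value = 157.95.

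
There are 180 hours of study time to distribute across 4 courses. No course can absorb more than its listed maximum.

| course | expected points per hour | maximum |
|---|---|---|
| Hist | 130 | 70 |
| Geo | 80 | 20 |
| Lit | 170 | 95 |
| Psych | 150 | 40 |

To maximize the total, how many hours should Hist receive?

Order the courses by expected points per hour: Lit 170 > Psych 150 > Hist 130 > Geo 80.
Lit takes 95 to reach its cap of 95 → 85 left.
Psych takes 40 to reach its cap of 40 → 45 left.
Only 45 left; Hist takes them to reach 45.

45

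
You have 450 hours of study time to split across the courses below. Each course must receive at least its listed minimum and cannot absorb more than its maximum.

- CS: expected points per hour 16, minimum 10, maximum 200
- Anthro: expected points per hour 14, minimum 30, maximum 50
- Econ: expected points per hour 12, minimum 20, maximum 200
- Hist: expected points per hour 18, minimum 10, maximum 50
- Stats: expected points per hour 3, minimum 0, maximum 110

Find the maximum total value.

Meeting every minimum uses 10+30+20+10+0 = 70 hours, leaving 380.
Highest expected points per hour first: Hist 18 > CS 16 > Anthro 14 > Econ 12 > Stats 3.
Hist takes 40 more to reach its cap of 50 — 340 left.
CS: +190 to 200 (cap) — 150 left.
Give Anthro 20 more to hit its cap of 50 — 130 left.
Only 130 left; Econ takes them to reach 150.
Total = 16×200 + 14×50 + 12×150 + 18×50 = 6600.

6600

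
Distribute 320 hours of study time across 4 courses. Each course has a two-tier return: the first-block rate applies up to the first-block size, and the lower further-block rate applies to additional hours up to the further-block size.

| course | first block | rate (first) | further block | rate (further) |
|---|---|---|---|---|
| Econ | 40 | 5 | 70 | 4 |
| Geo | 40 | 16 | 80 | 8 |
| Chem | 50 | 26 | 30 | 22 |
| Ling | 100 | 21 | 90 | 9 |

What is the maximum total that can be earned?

5590

Order all 8 blocks by rate: Chem/T1 26 > Chem/T2 22 > Ling/T1 21 > Geo/T1 16 > Ling/T2 9 > Geo/T2 8 > Econ/T1 5 > Econ/T2 4.
Fill Chem T1 block (50 at 26) — 270 left.
Chem/T2 (22): +30 — 240 left.
Ling T1 at 21: fill all 100 — 140 left.
Geo/T1 (16): +40 — 100 left.
Fill Ling T2 block (90 at 9) — 10 left.
Geo/T2: +10 of 80 at 8; pool empty.
Total = 26×50 + 22×30 + 21×100 + 16×40 + 9×90 + 8×10 = 5590.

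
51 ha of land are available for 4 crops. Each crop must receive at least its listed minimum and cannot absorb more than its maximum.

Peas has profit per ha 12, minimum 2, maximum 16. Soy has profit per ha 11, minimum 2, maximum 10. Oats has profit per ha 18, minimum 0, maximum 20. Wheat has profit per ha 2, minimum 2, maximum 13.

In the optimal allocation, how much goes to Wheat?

5

Meeting every minimum uses 2+2+0+2 = 6 ha, leaving 45.
Order the crops by profit per ha: Oats 18 > Peas 12 > Soy 11 > Wheat 2.
Oats takes 20 more to reach its cap of 20 — 25 left.
Peas: +14 to 16 (cap) — 11 left.
Give Soy 8 more to hit its cap of 10 — 3 left.
Wheat: +3 (room for 11) → 5. Pool exhausted.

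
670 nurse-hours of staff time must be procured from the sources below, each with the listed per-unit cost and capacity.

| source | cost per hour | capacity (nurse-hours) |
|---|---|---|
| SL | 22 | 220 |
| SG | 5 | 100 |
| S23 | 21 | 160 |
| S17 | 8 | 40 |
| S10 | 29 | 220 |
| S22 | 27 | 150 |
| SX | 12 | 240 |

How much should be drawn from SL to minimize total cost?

Fill from the cheapest source first.
SG at 5: take all 100 nurse-hours — 570 still needed.
S17 at 8: take all 40 nurse-hours — 530 still needed.
SX at 12: take all 240 nurse-hours — 290 still needed.
S23 (21): use full 160 — 130 nurse-hours to go.
SL at 22: take 130 of its 220 — requirement met.
S22, S10: unused.

130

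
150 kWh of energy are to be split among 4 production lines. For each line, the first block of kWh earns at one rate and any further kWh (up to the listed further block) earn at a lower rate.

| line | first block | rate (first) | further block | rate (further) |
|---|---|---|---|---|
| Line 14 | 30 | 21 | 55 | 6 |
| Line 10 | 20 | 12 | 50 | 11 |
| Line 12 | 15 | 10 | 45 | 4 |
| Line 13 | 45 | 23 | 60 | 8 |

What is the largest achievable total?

2505

Rank every tier by rate: Line 13/tier1 23 > Line 14/tier1 21 > Line 10/tier1 12 > Line 10/tier2 11 > Line 12/tier1 10 > Line 13/tier2 8 > Line 14/tier2 6 > Line 12/tier2 4.
Line 13 tier1 at 23: fill all 45 → 105 left.
Line 14/tier1 (21): +30 → 75 left.
Line 10/tier1 (12): +20 → 55 left.
Line 10/tier2 (11): +50 → 5 left.
Line 12 tier1 at 10: only 5 left, fill 5.
Total = 23×45 + 21×30 + 12×20 + 11×50 + 10×5 = 2505.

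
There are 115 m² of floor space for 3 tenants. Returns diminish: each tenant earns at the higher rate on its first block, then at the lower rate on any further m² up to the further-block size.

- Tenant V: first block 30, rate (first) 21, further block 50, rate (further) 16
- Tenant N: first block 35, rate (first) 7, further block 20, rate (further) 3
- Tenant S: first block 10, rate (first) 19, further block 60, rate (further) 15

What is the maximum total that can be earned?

1995

Order all 6 blocks by rate: Tenant V/T1 21 > Tenant S/T1 19 > Tenant V/T2 16 > Tenant S/T2 15 > Tenant N/T1 7 > Tenant N/T2 3.
Tenant V T1 at 21: fill all 30 ; 85 left.
Fill Tenant S T1 block (10 at 19) ; 75 left.
Fill Tenant V T2 block (50 at 16) ; 25 left.
Tenant S/T2: +25 of 60 at 15; pool empty.
Total = 21×30 + 19×10 + 16×50 + 15×25 = 1995.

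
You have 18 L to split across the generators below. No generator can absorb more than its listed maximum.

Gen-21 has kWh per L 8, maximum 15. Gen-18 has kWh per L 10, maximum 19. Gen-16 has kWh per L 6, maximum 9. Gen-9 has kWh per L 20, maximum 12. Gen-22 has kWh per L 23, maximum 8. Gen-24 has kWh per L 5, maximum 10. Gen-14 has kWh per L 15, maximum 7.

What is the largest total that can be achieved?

Highest kWh per L first: Gen-22 23 > Gen-9 20 > Gen-14 15 > Gen-18 10 > Gen-21 8 > Gen-16 6 > Gen-24 5.
Gen-22 takes 8 to reach its cap of 8 ; 10 left.
Only 10 left; Gen-9 takes them to reach 10.
Total = 20×10 + 23×8 = 384.

384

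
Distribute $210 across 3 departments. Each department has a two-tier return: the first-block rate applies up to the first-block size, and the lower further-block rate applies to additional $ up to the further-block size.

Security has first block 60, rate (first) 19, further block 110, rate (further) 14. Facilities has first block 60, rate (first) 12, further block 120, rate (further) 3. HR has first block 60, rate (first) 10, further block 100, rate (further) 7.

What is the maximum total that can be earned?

3160

Order all 6 blocks by rate: Security/first 19 > Security/second 14 > Facilities/first 12 > HR/first 10 > HR/second 7 > Facilities/second 3.
Security/first (19): +60 — 150 left.
Security/second (14): +110 — 40 left.
Facilities first at 12: only 40 left, fill 40.
Total = 19×60 + 14×110 + 12×40 = 3160.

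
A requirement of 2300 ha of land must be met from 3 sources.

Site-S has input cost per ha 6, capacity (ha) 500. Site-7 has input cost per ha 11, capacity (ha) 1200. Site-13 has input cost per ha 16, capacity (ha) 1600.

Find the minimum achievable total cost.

25800

Fill from the cheapest source first.
Site-S at 6: take all 500 ha ; 1800 still needed.
Site-7 (11): use full 1200 ; 600 ha to go.
Site-13 at 16: take 600 of its 1600 ; requirement met.
Cost = 500×6 + 1200×11 + 600×16 = 25800.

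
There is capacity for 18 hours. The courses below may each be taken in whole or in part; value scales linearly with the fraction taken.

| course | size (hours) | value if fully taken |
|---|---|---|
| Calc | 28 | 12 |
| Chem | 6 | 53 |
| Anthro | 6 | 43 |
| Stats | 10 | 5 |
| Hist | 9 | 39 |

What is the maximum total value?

122

Best value per unit of size first: Chem 53/6≈8.83, Anthro 43/6≈7.17, Hist 39/9≈4.33, Stats 5/10≈0.5, Calc 12/28≈0.429.
Take all of Chem (6 hours, value 53) — 12 hours left.
Anthro: take in full, 6 hours for value 43 — 6 left.
6 hours left: a 6/9 share of Hist gives 39×6/9 = 26.
Total value = 122.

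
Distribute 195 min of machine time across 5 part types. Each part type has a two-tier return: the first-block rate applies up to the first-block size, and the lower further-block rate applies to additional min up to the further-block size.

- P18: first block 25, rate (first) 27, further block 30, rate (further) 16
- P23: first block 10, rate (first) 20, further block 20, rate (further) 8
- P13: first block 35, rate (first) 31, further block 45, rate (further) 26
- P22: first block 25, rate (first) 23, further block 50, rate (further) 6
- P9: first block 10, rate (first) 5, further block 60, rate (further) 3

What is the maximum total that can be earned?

Rank every tier by rate: P13/first 31 > P18/first 27 > P13/second 26 > P22/first 23 > P23/first 20 > P18/second 16 > P23/second 8 > P22/second 6 > P9/first 5 > P9/second 3.
Fill P13 first block (35 at 31) ; 160 left.
Fill P18 first block (25 at 27) ; 135 left.
Fill P13 second block (45 at 26) ; 90 left.
P22 first at 23: fill all 25 ; 65 left.
P23/first (20): +10 ; 55 left.
P18 second at 16: fill all 30 ; 25 left.
P23/second (8): +20 ; 5 left.
P22/second: +5 of 50 at 6; pool empty.
Total = 31×35 + 27×25 + 26×45 + 23×25 + 20×10 + 16×30 + 8×20 + 6×5 = 4375.

4375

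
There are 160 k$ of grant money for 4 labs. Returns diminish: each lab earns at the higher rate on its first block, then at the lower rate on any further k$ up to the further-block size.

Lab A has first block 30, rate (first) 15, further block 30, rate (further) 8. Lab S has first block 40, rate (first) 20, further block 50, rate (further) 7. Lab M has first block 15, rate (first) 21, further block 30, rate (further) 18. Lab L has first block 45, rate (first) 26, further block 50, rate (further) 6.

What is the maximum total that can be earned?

Rank every tier by rate: Lab L/tier1 26 > Lab M/tier1 21 > Lab S/tier1 20 > Lab M/tier2 18 > Lab A/tier1 15 > Lab A/tier2 8 > Lab S/tier2 7 > Lab L/tier2 6.
Fill Lab L tier1 block (45 at 26) — 115 left.
Lab M/tier1 (21): +15 — 100 left.
Lab S/tier1 (20): +40 — 60 left.
Lab M tier2 at 18: fill all 30 — 30 left.
Lab A/tier1 (15): +30 — 0 left.
Total = 26×45 + 21×15 + 20×40 + 18×30 + 15×30 = 3275.

3275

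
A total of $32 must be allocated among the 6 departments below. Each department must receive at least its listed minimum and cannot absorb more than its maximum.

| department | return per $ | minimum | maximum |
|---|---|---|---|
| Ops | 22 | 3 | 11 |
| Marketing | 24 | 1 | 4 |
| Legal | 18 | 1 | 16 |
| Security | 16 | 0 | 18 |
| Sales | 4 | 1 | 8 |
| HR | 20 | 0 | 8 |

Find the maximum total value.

646

Meeting every minimum uses 3+1+1+0+1+0 = 6 $, leaving 26.
Rank by return per $: Marketing 24 > Ops 22 > HR 20 > Legal 18 > Security 16 > Sales 4.
Marketing takes 3 more to reach its cap of 4 — 23 left.
Give Ops 8 more to hit its cap of 11 — 15 left.
Give HR 8 more to hit its cap of 8 — 7 left.
Legal has room for 15 more but only 7 remain, so it gets 8.
Total = 22×11 + 24×4 + 18×8 + 4×1 + 20×8 = 646.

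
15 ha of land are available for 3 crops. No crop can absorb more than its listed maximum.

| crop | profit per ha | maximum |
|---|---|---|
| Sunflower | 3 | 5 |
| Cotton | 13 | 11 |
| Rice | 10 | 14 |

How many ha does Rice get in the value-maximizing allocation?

4

Highest profit per ha first: Cotton 13 > Rice 10 > Sunflower 3.
Cotton: +11 to 11 (cap) — 4 left.
Rice: +4 (room for 14) → 4. Pool exhausted.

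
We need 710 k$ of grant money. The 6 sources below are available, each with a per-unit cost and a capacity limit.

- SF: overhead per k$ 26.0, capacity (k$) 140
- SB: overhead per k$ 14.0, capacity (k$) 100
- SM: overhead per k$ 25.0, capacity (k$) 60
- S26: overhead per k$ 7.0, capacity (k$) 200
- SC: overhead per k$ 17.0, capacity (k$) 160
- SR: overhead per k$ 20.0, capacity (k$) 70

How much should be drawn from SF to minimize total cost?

Fill from the cheapest source first.
Take 200 from S26 at 7.0 ; need 510 more.
SB at 14.0: take all 100 k$ ; 410 still needed.
Take 160 from SC at 17.0 ; need 250 more.
SR at 20.0: take all 70 k$ ; 180 still needed.
SM at 25.0: take all 60 k$ ; 120 still needed.
SF (26.0): take the remaining 120 ; done.

120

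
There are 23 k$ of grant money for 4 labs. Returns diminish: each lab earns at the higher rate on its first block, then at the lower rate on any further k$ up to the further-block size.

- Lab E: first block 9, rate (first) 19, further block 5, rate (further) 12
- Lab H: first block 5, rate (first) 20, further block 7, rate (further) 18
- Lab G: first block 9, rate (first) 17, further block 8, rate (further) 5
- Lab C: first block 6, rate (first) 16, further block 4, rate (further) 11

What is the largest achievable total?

431

Rank every tier by rate: Lab H/tier1 20 > Lab E/tier1 19 > Lab H/tier2 18 > Lab G/tier1 17 > Lab C/tier1 16 > Lab E/tier2 12 > Lab C/tier2 11 > Lab G/tier2 5.
Lab H/tier1 (20): +5 — 18 left.
Fill Lab E tier1 block (9 at 19) — 9 left.
Lab H tier2 at 18: fill all 7 — 2 left.
2 remain; put them into Lab G tier1 at 17.
Total = 20×5 + 19×9 + 18×7 + 17×2 = 431.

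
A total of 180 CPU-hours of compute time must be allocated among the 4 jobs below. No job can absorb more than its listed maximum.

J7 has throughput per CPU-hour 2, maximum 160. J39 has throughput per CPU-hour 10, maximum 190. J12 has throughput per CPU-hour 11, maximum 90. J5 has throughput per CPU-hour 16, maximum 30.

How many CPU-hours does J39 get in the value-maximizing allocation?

Order the jobs by throughput per CPU-hour: J5 16 > J12 11 > J39 10 > J7 2.
J5 takes 30 to reach its cap of 30 → 150 left.
J12 takes 90 to reach its cap of 90 → 60 left.
J39 has room for 190 but only 60 remain, so it gets 60.

60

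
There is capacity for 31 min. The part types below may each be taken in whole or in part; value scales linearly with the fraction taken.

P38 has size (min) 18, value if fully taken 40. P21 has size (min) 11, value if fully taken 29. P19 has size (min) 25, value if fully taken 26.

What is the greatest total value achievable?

71.08

Best value per unit of size first: P21 29/11≈2.64, P38 40/18≈2.22, P19 26/25≈1.04.
Take all of P21 (11 min, value 29) → 20 min left.
P38: take in full, 18 min for value 40 → 2 left.
2 min left: a 2/25 share of P19 gives 26×2/25 = 2.08.
Total value = 71.08.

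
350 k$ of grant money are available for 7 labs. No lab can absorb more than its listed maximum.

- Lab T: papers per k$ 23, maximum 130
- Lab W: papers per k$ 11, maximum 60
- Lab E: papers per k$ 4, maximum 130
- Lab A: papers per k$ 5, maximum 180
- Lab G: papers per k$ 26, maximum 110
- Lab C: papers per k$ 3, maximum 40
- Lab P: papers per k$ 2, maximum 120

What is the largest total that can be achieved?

Order the labs by papers per k$: Lab G 26 > Lab T 23 > Lab W 11 > Lab A 5 > Lab E 4 > Lab C 3 > Lab P 2.
Lab G takes 110 to reach its cap of 110 → 240 left.
Lab T takes 130 to reach its cap of 130 → 110 left.
Lab W: +60 to 60 (cap) → 50 left.
Lab A: +50 (room for 180) → 50. Pool exhausted.
Total = 23×130 + 11×60 + 5×50 + 26×110 = 6760.

6760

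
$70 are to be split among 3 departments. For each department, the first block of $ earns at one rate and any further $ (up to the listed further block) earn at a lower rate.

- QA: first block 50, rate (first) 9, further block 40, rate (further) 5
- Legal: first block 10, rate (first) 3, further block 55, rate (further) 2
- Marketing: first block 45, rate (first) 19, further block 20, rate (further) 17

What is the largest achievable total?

Treat each block as its own option and order by rate: Marketing/T1 19 > Marketing/T2 17 > QA/T1 9 > QA/T2 5 > Legal/T1 3 > Legal/T2 2.
Fill Marketing T1 block (45 at 19) → 25 left.
Marketing/T2 (17): +20 → 5 left.
QA T1 at 9: only 5 left, fill 5.
Total = 19×45 + 17×20 + 9×5 = 1240.

1240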